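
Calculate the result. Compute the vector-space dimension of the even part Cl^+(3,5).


Even subalgebra dimension = 2^(n-1)
n = 3 + 5 = 8
2^(8 - 1) = 2^7 = 128
Verification: sum of C(8,k) for even k = 1 + 28 + 70 + 28 + 1 = 128
Result = 128


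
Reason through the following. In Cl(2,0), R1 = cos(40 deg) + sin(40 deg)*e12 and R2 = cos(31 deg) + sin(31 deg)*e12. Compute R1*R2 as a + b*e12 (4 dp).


Same-plane rotors commute and their half-angles add:
R1*R2 = cos(a1 + a2) + sin(a1 + a2)*e12.
a1 + a2 = 40 + 31 = 71 deg
cos(71 deg) = 0.3256
sin(71 deg) = 0.9455
R1*R2 = 0.3256 + 0.9455*e12


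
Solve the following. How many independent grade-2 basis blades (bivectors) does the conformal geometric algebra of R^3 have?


The conformal model of R^3 uses Cl(4,1) with m = 3 + 2 = 5 generators.
Number of grade-2 blades = C(m, 2) = C(5, 2)
= 5*4/2 = 10


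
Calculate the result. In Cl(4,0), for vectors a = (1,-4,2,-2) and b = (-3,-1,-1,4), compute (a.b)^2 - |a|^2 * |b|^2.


a . b = 1*(-3) + (-4)*(-1) + 2*(-1) + (-2)*4
= -3 + 4 + (-2) + (-8) = -9
|a|^2 = 1^2 + (-4)^2 + 2^2 + (-2)^2 = 25
|b|^2 = (-3)^2 + (-1)^2 + (-1)^2 + 4^2 = 27
(a.b)^2 = (-9)^2 = 81
|a|^2 * |b|^2 = 25 * 27 = 675
Result = 81 - 675 = -594


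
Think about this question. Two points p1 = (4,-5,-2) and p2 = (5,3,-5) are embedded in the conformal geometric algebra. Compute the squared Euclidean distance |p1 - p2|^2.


p1 - p2 = (-1, -8, 3)
|p1 - p2|^2 = (-1)^2 + (-8)^2 + 3^2
= 1 + 64 + 9
= 74


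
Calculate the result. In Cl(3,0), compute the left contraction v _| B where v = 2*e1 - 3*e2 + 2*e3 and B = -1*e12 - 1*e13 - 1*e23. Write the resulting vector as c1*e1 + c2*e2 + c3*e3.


Left contraction v _| B = <vB>_1 (grade-1 part of the geometric product vB).
Using e1_|e12 = e2, e2_|e12 = -e1, e1_|e13 = e3, e3_|e13 = -e1, e2_|e23 = e3, e3_|e23 = -e2:
e1 coeff: -v2*b12 - v3*b13 = -(-3)*(-1) - (2)*(-1) = -1
e2 coeff: v1*b12 - v3*b23 = (2)*(-1) - (2)*(-1) = 0
e3 coeff: v1*b13 + v2*b23 = (2)*(-1) + (-3)*(-1) = 1
v _| B = -1*e1 + 0*e2 + 1*e3


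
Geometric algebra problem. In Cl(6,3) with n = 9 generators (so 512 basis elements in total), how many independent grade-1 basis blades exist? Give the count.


Number of grade-k basis blades in Cl(p,q) with n = p + q is C(n, k).
n = 6 + 3 = 9
C(9, 1) = 9! / (1! * 8!)
= 362880 / (1 * 40320)
= 9


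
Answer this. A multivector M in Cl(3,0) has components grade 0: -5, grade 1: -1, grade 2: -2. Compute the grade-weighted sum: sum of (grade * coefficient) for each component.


Grade-weighted sum = sum of grade_k * coefficient_k
0*(-5) = 0
1*(-1) = -1
2*(-2) = -4
Total = 0 + (-1) + (-4) = -5


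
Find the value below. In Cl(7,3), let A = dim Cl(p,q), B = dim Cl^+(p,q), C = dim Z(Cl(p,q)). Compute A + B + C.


n = 7 + 3 = 10
Total dim = 2^10 = 1024
Even subalgebra dim = 2^9 = 512
n is even, so center dim = 1
Sum = 1024 + 512 + 1 = 1537


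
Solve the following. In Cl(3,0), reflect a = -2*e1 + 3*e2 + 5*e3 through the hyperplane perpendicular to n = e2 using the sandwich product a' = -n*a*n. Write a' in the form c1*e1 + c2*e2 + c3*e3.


Reflection formula: a' = -n*a*n, with n = e2 (unit vector, n^2 = 1).
For reflection through hyperplane perp to e2:
The component along e2 flips sign, others stay.
a = (-2, 3, 5)
a' = (-2, -3, 5)
a' = -2*e1 - 3*e2 + 5*e3


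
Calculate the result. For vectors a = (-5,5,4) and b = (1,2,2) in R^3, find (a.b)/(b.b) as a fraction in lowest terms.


Projection coefficient = (a . b) / (b . b)
a . b = (-5)*1 + 5*2 + 4*2
= -5 + 10 + 8 = 13
b . b = 1^2 + 2^2 + 2^2
= 1 + 4 + 4 = 9
Coefficient = 13/9
In lowest terms: 13/9


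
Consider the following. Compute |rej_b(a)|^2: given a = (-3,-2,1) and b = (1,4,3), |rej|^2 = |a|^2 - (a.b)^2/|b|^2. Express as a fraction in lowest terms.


|a|^2 = (-3)^2 + (-2)^2 + 1^2 = 14
|b|^2 = 1^2 + 4^2 + 3^2 = 26
a . b = (-3)*1 + (-2)*4 + 1*3 = -8
(a.b)^2 = (-8)^2 = 64
|rej|^2 = 14 - 64/26
= (364 - 64)/26
= 300/26
In lowest terms: 150/13


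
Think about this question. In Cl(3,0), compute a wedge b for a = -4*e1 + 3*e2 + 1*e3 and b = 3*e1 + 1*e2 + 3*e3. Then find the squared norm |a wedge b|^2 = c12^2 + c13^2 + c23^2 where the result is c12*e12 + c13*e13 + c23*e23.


a wedge b = (a1*b2 - a2*b1)*e12 + (a1*b3 - a3*b1)*e13 + (a2*b3 - a3*b2)*e23
e12 coeff: (-4)*1 - 3*3 = -4 - 9 = -13
e13 coeff: (-4)*3 - 1*3 = -12 - 3 = -15
e23 coeff: 3*3 - 1*1 = 9 - 1 = 8
|a wedge b|^2 = (-13)^2 + (-15)^2 + 8^2
= 169 + 225 + 64
= 458


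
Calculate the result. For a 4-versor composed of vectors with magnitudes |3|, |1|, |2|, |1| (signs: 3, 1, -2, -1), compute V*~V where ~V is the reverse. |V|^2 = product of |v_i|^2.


Each vector v_i has |v_i|^2 = s_i^2
Squared scales: 3^2 = 9, 1^2 = 1, (-2)^2 = 4, (-1)^2 = 1
|V|^2 = 9 * 1 * 4 * 1
= 36


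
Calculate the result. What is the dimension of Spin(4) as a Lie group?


Spin(n) double-covers SO(n); both have Lie algebra so(n) of dimension n(n-1)/2.
n = 4
n(n-1) = 4 * 3 = 12
dim Spin(4) = 12/2 = 6


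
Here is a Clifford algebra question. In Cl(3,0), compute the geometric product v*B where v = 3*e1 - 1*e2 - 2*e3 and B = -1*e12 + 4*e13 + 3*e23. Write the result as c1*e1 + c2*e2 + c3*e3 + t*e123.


vB has grade-1 (vector) and grade-3 (trivector) parts: vB = (v _| B) + (v ^ B).
Vector part <vB>_1:
  e1: -v2*b12 - v3*b13 = -(-1)*(-1) - (-2)*(4) = 7
  e2: v1*b12 - v3*b23 = (3)*(-1) - (-2)*(3) = 3
  e3: v1*b13 + v2*b23 = (3)*(4) + (-1)*(3) = 9
Trivector part <vB>_3:
  e123: v1*b23 - v2*b13 + v3*b12 = (3)*(3) - (-1)*(4) + (-2)*(-1) = 15
vB = 7*e1 + 3*e2 + 9*e3 + 15*e123


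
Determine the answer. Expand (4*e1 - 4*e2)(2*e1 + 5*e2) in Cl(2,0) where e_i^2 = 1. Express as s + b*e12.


Expand: (4*e1 - 4*e2)(2*e1 + 5*e2)
= 4*2*e1e1 + 4*5*e1e2 + (-4)*2*e2e1 + (-4)*5*e2e2
Using e1^2 = e2^2 = 1, e2e1 = -e1e2:
Scalar part s = 4*2 + (-4)*5 = 8 + (-20) = -12
Bivector part b = 4*5 - (-4)*2 = 20 - (-8) = 28
uv = -12 + 28*e12


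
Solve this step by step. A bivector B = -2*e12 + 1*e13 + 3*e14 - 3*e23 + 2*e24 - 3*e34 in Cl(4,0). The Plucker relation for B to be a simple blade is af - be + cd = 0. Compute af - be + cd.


Plucker relation: af - be + cd
a*f = (-2)*(-3) = 6
b*e = 1*2 = 2
c*d = 3*(-3) = -9
af - be + cd = 6 - 2 + (-9)
= -5


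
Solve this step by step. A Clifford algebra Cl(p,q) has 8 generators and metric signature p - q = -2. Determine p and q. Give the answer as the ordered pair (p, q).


We need p + q = 8 and p - q = -2.
Adding: 2p = 8 + (-2) = 6, so p = 3.
Then q = 8 - 3 = 5.
(p, q) = (3, 5)


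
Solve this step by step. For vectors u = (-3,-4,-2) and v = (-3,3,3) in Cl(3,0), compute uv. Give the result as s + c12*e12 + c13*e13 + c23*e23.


In Cl(3,0): e_i^2 = 1, e_ie_j = -e_je_i for i != j.
Scalar part = u . v = (-3)*(-3) + (-4)*3 + (-2)*3
= 9 + (-12) + (-6) = -9
e12 coeff = (-3)*3 - (-4)*(-3) = -9 - 12 = -21
e13 coeff = (-3)*3 - (-2)*(-3) = -9 - 6 = -15
e23 coeff = (-4)*3 - (-2)*3 = -12 - (-6) = -6
uv = -9 - 21*e12 - 15*e13 - 6*e23


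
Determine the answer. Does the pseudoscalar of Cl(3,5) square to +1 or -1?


The pseudoscalar I = e1...e_n (product of all n generators) of Cl(p,q) satisfies I^2 = (-1)^(q + n(n-1)/2).
p = 3, q = 5, n = p + q = 8
n(n-1)/2 = 8 * 7 / 2 = 28
Exponent = q + n(n-1)/2 = 5 + 28 = 33
I^2 = (-1)^33 = -1


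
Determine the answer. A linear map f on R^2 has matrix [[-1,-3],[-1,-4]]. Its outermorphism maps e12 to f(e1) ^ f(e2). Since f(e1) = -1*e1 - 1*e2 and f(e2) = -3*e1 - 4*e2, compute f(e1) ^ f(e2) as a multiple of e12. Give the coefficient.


The outermorphism of a linear map f sends e1^e2 to f(e1)^f(e2).
f(e1) = -1*e1 - 1*e2
f(e2) = -3*e1 - 4*e2
f(e1) ^ f(e2) = (-1*e1 - 1*e2) ^ (-3*e1 - 4*e2)
= (-1)*(-4)*e12 + (-1)*(-3)*e21
= (4 - 3)*e12
= 1*e12
Coefficient = 1


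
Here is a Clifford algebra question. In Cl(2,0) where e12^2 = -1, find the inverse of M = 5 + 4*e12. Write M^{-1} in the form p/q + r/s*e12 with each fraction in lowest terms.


M = 5 + 4*e12, where e12^2 = -1.
Since M commutes with its reverse ~M = a - b*e12, M * ~M = a^2 - b^2*e12^2 = a^2 + b^2.
So M^{-1} = ~M / (a^2 + b^2) = (a - b*e12)/(a^2 + b^2).
a^2 + b^2 = 25 + 16 = 41
Scalar part = 5/41 = 5/41
Bivector coeff = -4/41 = -4/41
M^{-1} = 5/41 - 4/41*e12


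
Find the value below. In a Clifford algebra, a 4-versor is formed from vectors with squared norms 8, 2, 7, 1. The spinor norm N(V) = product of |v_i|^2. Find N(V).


Spinor norm N(V) = |v1|^2 * |v2|^2 * ... * |v4|^2
= 8 * 2 * 7 * 1
Running product: 8, 16, 112, 112
N(V) = 112


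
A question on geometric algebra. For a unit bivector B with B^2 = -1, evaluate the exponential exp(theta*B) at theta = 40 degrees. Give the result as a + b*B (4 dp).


For a unit bivector B with B^2 = -1, the exponential series gives
e^(theta*B) = cos(theta) + sin(theta)*B (the GA analogue of Euler's formula).
theta = 40 degrees = 0.698132 rad
cos(40 deg) = 0.7660
sin(40 deg) = 0.6428
exp(theta*B) = 0.7660 + 0.6428*B


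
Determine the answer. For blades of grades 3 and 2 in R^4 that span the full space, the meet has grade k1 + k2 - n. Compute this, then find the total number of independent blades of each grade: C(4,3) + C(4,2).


Meet grade = grade(A) + grade(B) - n
= 3 + 2 - 4 = 1
C(4,3) = 4
C(4,2) = 6
dim_A + dim_B = 4 + 6 = 10


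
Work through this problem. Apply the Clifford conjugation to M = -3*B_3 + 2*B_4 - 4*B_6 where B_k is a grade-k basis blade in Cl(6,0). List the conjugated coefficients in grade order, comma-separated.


Clifford conjugate sign for grade k: (-1)^(k(k+1)/2)
Grade 3: (-1)^(3*4/2) = (-1)^6 = 1, coeff -3 -> -3
Grade 4: (-1)^(4*5/2) = (-1)^10 = 1, coeff 2 -> 2
Grade 6: (-1)^(6*7/2) = (-1)^21 = -1, coeff -4 -> 4
Conjugated coefficients: -3, 2, 4


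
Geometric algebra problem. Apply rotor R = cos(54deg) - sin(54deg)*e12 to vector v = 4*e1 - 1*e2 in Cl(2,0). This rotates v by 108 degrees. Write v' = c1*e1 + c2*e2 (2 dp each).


Rotor R = cos(54deg) - sin(54deg)*e12
Rotation angle theta = 2 * 54 = 108 degrees
v' = R*v*~R rotates v by theta.
cos(108deg) = -0.3090, sin(108deg) = 0.9511
v'_1 = 4*cos(108deg) - (-1)*sin(108deg)
= 4*(-0.3090) - (-1)*0.9511
= -0.29
v'_2 = 4*sin(108deg) + (-1)*cos(108deg)
= 4*0.9511 + (-1)*(-0.3090)
= 4.11
v' = -0.29*e1 + 4.11*e2


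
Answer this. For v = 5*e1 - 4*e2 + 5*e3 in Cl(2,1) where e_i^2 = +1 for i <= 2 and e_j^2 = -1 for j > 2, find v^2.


v^2 = sum of c_i^2 * e_i^2
Positive signature terms (e_i^2 = +1): 5^2 + (-4)^2 = 41
Negative signature terms (e_j^2 = -1): 5^2 = 25
v^2 = 41 - 25 = 16


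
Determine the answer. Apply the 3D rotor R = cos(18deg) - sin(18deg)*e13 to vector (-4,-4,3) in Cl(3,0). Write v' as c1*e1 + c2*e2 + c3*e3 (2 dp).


Rotor R = cos(18deg) - sin(18deg)*e13
Rotation angle theta = 2 * 18 = 36 degrees in the e13 plane (e1 -> e3).
The component perpendicular to the plane (e2) is invariant: v'_2 = v2 = -4.00
cos(36deg) = 0.8090, sin(36deg) = 0.5878
v'_1 = v1*cos(theta) - v3*sin(theta) = -4*0.8090 - 3*0.5878 = -5.00
v'_3 = v1*sin(theta) + v3*cos(theta) = -4*0.5878 + 3*0.8090 = 0.08
v' = -5.00*e1 - 4.00*e2 + 0.08*e3


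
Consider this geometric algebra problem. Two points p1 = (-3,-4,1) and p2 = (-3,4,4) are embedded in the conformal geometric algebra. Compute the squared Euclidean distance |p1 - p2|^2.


p1 - p2 = (0, -8, -3)
|p1 - p2|^2 = 0^2 + (-8)^2 + (-3)^2
= 0 + 64 + 9
= 73


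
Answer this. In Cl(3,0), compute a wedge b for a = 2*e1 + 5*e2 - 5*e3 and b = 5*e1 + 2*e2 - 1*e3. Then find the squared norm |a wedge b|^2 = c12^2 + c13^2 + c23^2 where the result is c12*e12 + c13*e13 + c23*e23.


a wedge b = (a1*b2 - a2*b1)*e12 + (a1*b3 - a3*b1)*e13 + (a2*b3 - a3*b2)*e23
e12 coeff: 2*2 - 5*5 = 4 - 25 = -21
e13 coeff: 2*(-1) - (-5)*5 = -2 - (-25) = 23
e23 coeff: 5*(-1) - (-5)*2 = -5 - (-10) = 5
|a wedge b|^2 = (-21)^2 + 23^2 + 5^2
= 441 + 529 + 25
= 995


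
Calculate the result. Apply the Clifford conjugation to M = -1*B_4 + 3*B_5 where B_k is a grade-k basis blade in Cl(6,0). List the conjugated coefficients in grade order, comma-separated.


Clifford conjugate sign for grade k: (-1)^(k(k+1)/2)
Grade 4: (-1)^(4*5/2) = (-1)^10 = 1, coeff -1 -> -1
Grade 5: (-1)^(5*6/2) = (-1)^15 = -1, coeff 3 -> -3
Conjugated coefficients: -1, -3


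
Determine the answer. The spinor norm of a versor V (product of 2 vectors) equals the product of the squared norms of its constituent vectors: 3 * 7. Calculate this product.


Spinor norm N(V) = |v1|^2 * |v2|^2 * ... * |v2|^2
= 3 * 7
Running product: 3, 21
N(V) = 21


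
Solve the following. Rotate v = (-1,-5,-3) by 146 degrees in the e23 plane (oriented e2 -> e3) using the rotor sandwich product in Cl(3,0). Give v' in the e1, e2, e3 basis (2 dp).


Rotor R = cos(73deg) - sin(73deg)*e23
Rotation angle theta = 2 * 73 = 146 degrees in the e23 plane (e2 -> e3).
The component perpendicular to the plane (e1) is invariant: v'_1 = v1 = -1.00
cos(146deg) = -0.8290, sin(146deg) = 0.5592
v'_2 = v2*cos(theta) - v3*sin(theta) = -5*(-0.8290) - (-3)*0.5592 = 5.82
v'_3 = v2*sin(theta) + v3*cos(theta) = -5*0.5592 + (-3)*(-0.8290) = -0.31
v' = -1.00*e1 + 5.82*e2 - 0.31*e3


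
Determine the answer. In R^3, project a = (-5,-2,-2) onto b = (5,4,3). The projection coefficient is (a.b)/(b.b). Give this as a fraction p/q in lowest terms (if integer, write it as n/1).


Projection coefficient = (a . b) / (b . b)
a . b = (-5)*5 + (-2)*4 + (-2)*3
= -25 + (-8) + (-6) = -39
b . b = 5^2 + 4^2 + 3^2
= 25 + 16 + 9 = 50
Coefficient = -39/50
In lowest terms: -39/50


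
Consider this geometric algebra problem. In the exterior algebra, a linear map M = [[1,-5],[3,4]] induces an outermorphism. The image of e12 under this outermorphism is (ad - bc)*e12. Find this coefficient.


The outermorphism of a linear map f sends e1^e2 to f(e1)^f(e2).
f(e1) = 1*e1 + 3*e2
f(e2) = -5*e1 + 4*e2
f(e1) ^ f(e2) = (1*e1 + 3*e2) ^ (-5*e1 + 4*e2)
= 1*4*e12 + 3*(-5)*e21
= (4 - (-15))*e12
= 19*e12
Coefficient = 19


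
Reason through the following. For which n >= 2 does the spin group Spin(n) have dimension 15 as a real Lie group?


dim Spin(n) = dim so(n) = n(n-1)/2.
Solve n(n-1)/2 = 15, i.e. n^2 - n - 30 = 0.
Discriminant = 1 + 8*15 = 121
n = (1 + sqrt(121))/2 = (1 + 11)/2 = 6


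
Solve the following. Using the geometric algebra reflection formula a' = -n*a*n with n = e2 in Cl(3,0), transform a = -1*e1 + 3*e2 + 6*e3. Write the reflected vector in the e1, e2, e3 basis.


Reflection formula: a' = -n*a*n, with n = e2 (unit vector, n^2 = 1).
For reflection through hyperplane perp to e2:
The component along e2 flips sign, others stay.
a = (-1, 3, 6)
a' = (-1, -3, 6)
a' = -1*e1 - 3*e2 + 6*e3


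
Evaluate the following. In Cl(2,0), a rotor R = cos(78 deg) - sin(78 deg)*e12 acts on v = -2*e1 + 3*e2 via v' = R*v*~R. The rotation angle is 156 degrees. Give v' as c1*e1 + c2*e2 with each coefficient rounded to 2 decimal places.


Rotor R = cos(78deg) - sin(78deg)*e12
Rotation angle theta = 2 * 78 = 156 degrees
v' = R*v*~R rotates v by theta.
cos(156deg) = -0.9135, sin(156deg) = 0.4067
v'_1 = -2*cos(156deg) - 3*sin(156deg)
= -2*(-0.9135) - 3*0.4067
= 0.61
v'_2 = -2*sin(156deg) + 3*cos(156deg)
= -2*0.4067 + 3*(-0.9135)
= -3.55
v' = 0.61*e1 - 3.55*e2


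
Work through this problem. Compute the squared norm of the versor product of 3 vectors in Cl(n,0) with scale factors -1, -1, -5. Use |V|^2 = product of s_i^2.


Each vector v_i has |v_i|^2 = s_i^2
Squared scales: (-1)^2 = 1, (-1)^2 = 1, (-5)^2 = 25
|V|^2 = 1 * 1 * 25
= 25


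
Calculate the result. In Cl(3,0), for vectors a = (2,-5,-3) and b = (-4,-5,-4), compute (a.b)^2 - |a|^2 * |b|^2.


a . b = 2*(-4) + (-5)*(-5) + (-3)*(-4)
= -8 + 25 + 12 = 29
|a|^2 = 2^2 + (-5)^2 + (-3)^2 = 38
|b|^2 = (-4)^2 + (-5)^2 + (-4)^2 = 57
(a.b)^2 = 29^2 = 841
|a|^2 * |b|^2 = 38 * 57 = 2166
Result = 841 - 2166 = -1325


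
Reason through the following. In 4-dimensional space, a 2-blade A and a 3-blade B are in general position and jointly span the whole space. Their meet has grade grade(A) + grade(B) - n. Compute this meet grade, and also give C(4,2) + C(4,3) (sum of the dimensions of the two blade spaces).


Meet grade = grade(A) + grade(B) - n
= 2 + 3 - 4 = 1
C(4,2) = 6
C(4,3) = 4
dim_A + dim_B = 6 + 4 = 10


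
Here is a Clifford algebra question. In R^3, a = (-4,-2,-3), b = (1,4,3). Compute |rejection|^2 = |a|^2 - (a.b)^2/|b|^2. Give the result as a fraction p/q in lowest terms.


|a|^2 = (-4)^2 + (-2)^2 + (-3)^2 = 29
|b|^2 = 1^2 + 4^2 + 3^2 = 26
a . b = (-4)*1 + (-2)*4 + (-3)*3 = -21
(a.b)^2 = (-21)^2 = 441
|rej|^2 = 29 - 441/26
= (754 - 441)/26
= 313/26
In lowest terms: 313/26


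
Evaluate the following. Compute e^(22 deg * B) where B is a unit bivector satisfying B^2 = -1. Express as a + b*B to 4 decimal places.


For a unit bivector B with B^2 = -1, the exponential series gives
e^(theta*B) = cos(theta) + sin(theta)*B (the GA analogue of Euler's formula).
theta = 22 degrees = 0.383972 rad
cos(22 deg) = 0.9272
sin(22 deg) = 0.3746
exp(theta*B) = 0.9272 + 0.3746*B


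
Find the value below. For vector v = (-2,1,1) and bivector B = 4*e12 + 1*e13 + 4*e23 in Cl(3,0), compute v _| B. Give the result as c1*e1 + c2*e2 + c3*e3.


Left contraction v _| B = <vB>_1 (grade-1 part of the geometric product vB).
Using e1_|e12 = e2, e2_|e12 = -e1, e1_|e13 = e3, e3_|e13 = -e1, e2_|e23 = e3, e3_|e23 = -e2:
e1 coeff: -v2*b12 - v3*b13 = -(1)*(4) - (1)*(1) = -5
e2 coeff: v1*b12 - v3*b23 = (-2)*(4) - (1)*(4) = -12
e3 coeff: v1*b13 + v2*b23 = (-2)*(1) + (1)*(4) = 2
v _| B = -5*e1 - 12*e2 + 2*e3


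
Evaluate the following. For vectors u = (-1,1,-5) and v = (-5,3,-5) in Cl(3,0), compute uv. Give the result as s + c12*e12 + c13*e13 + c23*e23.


In Cl(3,0): e_i^2 = 1, e_ie_j = -e_je_i for i != j.
Scalar part = u . v = (-1)*(-5) + 1*3 + (-5)*(-5)
= 5 + 3 + 25 = 33
e12 coeff = (-1)*3 - 1*(-5) = -3 - (-5) = 2
e13 coeff = (-1)*(-5) - (-5)*(-5) = 5 - 25 = -20
e23 coeff = 1*(-5) - (-5)*3 = -5 - (-15) = 10
uv = 33 + 2*e12 - 20*e13 + 10*e23


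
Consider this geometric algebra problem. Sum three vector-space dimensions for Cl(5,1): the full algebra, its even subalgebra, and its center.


n = 5 + 1 = 6
Total dim = 2^6 = 64
Even subalgebra dim = 2^5 = 32
n is even, so center dim = 1
Sum = 64 + 32 + 1 = 97


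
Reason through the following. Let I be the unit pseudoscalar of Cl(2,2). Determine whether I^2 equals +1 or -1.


The pseudoscalar I = e1...e_n (product of all n generators) of Cl(p,q) satisfies I^2 = (-1)^(q + n(n-1)/2).
p = 2, q = 2, n = p + q = 4
n(n-1)/2 = 4 * 3 / 2 = 6
Exponent = q + n(n-1)/2 = 2 + 6 = 8
I^2 = (-1)^8 = +1


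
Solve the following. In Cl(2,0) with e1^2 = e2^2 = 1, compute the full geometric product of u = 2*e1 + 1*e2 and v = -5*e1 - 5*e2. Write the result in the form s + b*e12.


Expand: (2*e1 + 1*e2)(-5*e1 - 5*e2)
= 2*(-5)*e1e1 + 2*(-5)*e1e2 + 1*(-5)*e2e1 + 1*(-5)*e2e2
Using e1^2 = e2^2 = 1, e2e1 = -e1e2:
Scalar part s = 2*(-5) + 1*(-5) = -10 + (-5) = -15
Bivector part b = 2*(-5) - 1*(-5) = -10 - (-5) = -5
uv = -15 - 5*e12


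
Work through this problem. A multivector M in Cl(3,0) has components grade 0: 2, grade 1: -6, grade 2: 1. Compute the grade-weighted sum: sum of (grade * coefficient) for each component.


Grade-weighted sum = sum of grade_k * coefficient_k
0*2 = 0
1*(-6) = -6
2*1 = 2
Total = 0 + (-6) + 2 = -4


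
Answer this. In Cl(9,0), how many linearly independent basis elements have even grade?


Even subalgebra dimension = 2^(n-1)
n = 9 + 0 = 9
2^(9 - 1) = 2^8 = 256
Verification: sum of C(9,k) for even k = 1 + 36 + 126 + 84 + 9 = 256
Result = 256


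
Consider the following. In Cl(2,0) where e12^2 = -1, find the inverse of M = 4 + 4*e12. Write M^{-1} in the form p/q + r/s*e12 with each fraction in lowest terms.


M = 4 + 4*e12, where e12^2 = -1.
Since M commutes with its reverse ~M = a - b*e12, M * ~M = a^2 - b^2*e12^2 = a^2 + b^2.
So M^{-1} = ~M / (a^2 + b^2) = (a - b*e12)/(a^2 + b^2).
a^2 + b^2 = 16 + 16 = 32
Scalar part = 4/32 = 1/8
Bivector coeff = -4/32 = -1/8
M^{-1} = 1/8 - 1/8*e12


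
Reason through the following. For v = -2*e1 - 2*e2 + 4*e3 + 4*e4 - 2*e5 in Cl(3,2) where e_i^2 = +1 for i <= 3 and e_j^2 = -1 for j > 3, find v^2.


v^2 = sum of c_i^2 * e_i^2
Positive signature terms (e_i^2 = +1): (-2)^2 + (-2)^2 + 4^2 = 24
Negative signature terms (e_j^2 = -1): 4^2 + (-2)^2 = 20
v^2 = 24 - 20 = 4


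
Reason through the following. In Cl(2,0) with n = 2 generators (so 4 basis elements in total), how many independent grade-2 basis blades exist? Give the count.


Number of grade-k basis blades in Cl(p,q) with n = p + q is C(n, k).
n = 2 + 0 = 2
C(2, 2) = 2! / (2! * 0!)
= 2 / (2 * 1)
= 1


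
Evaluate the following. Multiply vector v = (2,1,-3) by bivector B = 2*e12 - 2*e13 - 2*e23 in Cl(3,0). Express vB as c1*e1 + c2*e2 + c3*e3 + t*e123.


vB has grade-1 (vector) and grade-3 (trivector) parts: vB = (v _| B) + (v ^ B).
Vector part <vB>_1:
  e1: -v2*b12 - v3*b13 = -(1)*(2) - (-3)*(-2) = -8
  e2: v1*b12 - v3*b23 = (2)*(2) - (-3)*(-2) = -2
  e3: v1*b13 + v2*b23 = (2)*(-2) + (1)*(-2) = -6
Trivector part <vB>_3:
  e123: v1*b23 - v2*b13 + v3*b12 = (2)*(-2) - (1)*(-2) + (-3)*(2) = -8
vB = -8*e1 - 2*e2 - 6*e3 - 8*e123


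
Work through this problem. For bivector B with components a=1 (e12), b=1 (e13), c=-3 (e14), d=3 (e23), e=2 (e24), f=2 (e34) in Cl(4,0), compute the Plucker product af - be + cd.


Plucker relation: af - be + cd
a*f = 1*2 = 2
b*e = 1*2 = 2
c*d = (-3)*3 = -9
af - be + cd = 2 - 2 + (-9)
= -9


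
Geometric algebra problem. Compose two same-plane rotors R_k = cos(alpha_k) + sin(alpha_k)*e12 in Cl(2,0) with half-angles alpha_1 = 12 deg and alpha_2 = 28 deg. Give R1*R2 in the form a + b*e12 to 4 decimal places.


Same-plane rotors commute and their half-angles add:
R1*R2 = cos(a1 + a2) + sin(a1 + a2)*e12.
a1 + a2 = 12 + 28 = 40 deg
cos(40 deg) = 0.7660
sin(40 deg) = 0.6428
R1*R2 = 0.7660 + 0.6428*e12


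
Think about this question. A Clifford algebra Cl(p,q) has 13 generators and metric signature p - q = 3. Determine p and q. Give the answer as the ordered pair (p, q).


We need p + q = 13 and p - q = 3.
Adding: 2p = 13 + 3 = 16, so p = 8.
Then q = 13 - 8 = 5.
(p, q) = (8, 5)


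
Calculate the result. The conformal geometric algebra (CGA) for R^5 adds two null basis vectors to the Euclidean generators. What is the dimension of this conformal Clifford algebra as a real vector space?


The conformal model of R^5 uses Cl(6,1): the 5 Euclidean generators plus two extra orthogonal generators e+ (e+^2 = +1) and e- (e-^2 = -1), from which the null vectors e0, einf are built.
Number of generators m = 5 + 2 = 7.
dim Cl(p,q) = 2^m = 2^7 = 128


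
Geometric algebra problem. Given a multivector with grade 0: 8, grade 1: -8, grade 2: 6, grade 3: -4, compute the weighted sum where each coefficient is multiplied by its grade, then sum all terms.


Grade-weighted sum = sum of grade_k * coefficient_k
0*8 = 0
1*(-8) = -8
2*6 = 12
3*(-4) = -12
Total = 0 + (-8) + 12 + (-12) = -8


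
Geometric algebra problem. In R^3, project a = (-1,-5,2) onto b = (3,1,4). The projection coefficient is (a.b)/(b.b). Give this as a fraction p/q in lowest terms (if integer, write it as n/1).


Projection coefficient = (a . b) / (b . b)
a . b = (-1)*3 + (-5)*1 + 2*4
= -3 + (-5) + 8 = 0
b . b = 3^2 + 1^2 + 4^2
= 9 + 1 + 16 = 26
Coefficient = 0/26
In lowest terms: 0/1


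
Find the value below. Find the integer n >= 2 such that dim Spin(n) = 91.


dim Spin(n) = dim so(n) = n(n-1)/2.
Solve n(n-1)/2 = 91, i.e. n^2 - n - 182 = 0.
Discriminant = 1 + 8*91 = 729
n = (1 + sqrt(729))/2 = (1 + 27)/2 = 14


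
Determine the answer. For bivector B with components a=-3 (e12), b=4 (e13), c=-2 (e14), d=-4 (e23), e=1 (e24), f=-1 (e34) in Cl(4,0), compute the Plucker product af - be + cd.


Plucker relation: af - be + cd
a*f = (-3)*(-1) = 3
b*e = 4*1 = 4
c*d = (-2)*(-4) = 8
af - be + cd = 3 - 4 + 8
= 7


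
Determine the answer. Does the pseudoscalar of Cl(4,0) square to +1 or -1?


The pseudoscalar I = e1...e_n (product of all n generators) of Cl(p,q) satisfies I^2 = (-1)^(q + n(n-1)/2).
p = 4, q = 0, n = p + q = 4
n(n-1)/2 = 4 * 3 / 2 = 6
Exponent = q + n(n-1)/2 = 0 + 6 = 6
I^2 = (-1)^6 = +1


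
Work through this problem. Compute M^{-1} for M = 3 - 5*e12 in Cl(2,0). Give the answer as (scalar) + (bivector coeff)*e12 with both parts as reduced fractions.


M = 3 - 5*e12, where e12^2 = -1.
Since M commutes with its reverse ~M = a - b*e12, M * ~M = a^2 - b^2*e12^2 = a^2 + b^2.
So M^{-1} = ~M / (a^2 + b^2) = (a - b*e12)/(a^2 + b^2).
a^2 + b^2 = 9 + 25 = 34
Scalar part = 3/34 = 3/34
Bivector coeff = 5/34 = 5/34
M^{-1} = 3/34 + 5/34*e12


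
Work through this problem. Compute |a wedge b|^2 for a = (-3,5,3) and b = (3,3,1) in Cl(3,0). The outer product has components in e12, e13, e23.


a wedge b = (a1*b2 - a2*b1)*e12 + (a1*b3 - a3*b1)*e13 + (a2*b3 - a3*b2)*e23
e12 coeff: (-3)*3 - 5*3 = -9 - 15 = -24
e13 coeff: (-3)*1 - 3*3 = -3 - 9 = -12
e23 coeff: 5*1 - 3*3 = 5 - 9 = -4
|a wedge b|^2 = (-24)^2 + (-12)^2 + (-4)^2
= 576 + 144 + 16
= 736


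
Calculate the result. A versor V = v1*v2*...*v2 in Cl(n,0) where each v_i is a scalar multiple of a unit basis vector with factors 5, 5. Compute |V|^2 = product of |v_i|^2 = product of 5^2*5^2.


Each vector v_i has |v_i|^2 = s_i^2
Squared scales: 5^2 = 25, 5^2 = 25
|V|^2 = 25 * 25
= 625


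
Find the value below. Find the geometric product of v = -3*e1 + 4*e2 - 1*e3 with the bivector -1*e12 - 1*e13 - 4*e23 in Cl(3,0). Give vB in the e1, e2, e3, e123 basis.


vB has grade-1 (vector) and grade-3 (trivector) parts: vB = (v _| B) + (v ^ B).
Vector part <vB>_1:
  e1: -v2*b12 - v3*b13 = -(4)*(-1) - (-1)*(-1) = 3
  e2: v1*b12 - v3*b23 = (-3)*(-1) - (-1)*(-4) = -1
  e3: v1*b13 + v2*b23 = (-3)*(-1) + (4)*(-4) = -13
Trivector part <vB>_3:
  e123: v1*b23 - v2*b13 + v3*b12 = (-3)*(-4) - (4)*(-1) + (-1)*(-1) = 17
vB = 3*e1 - 1*e2 - 13*e3 + 17*e123


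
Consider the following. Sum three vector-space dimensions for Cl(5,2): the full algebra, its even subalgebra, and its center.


n = 5 + 2 = 7
Total dim = 2^7 = 128
Even subalgebra dim = 2^6 = 64
n is odd, so center dim = 2
Sum = 128 + 64 + 2 = 194


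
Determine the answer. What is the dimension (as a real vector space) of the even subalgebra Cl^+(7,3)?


Even subalgebra dimension = 2^(n-1)
n = 7 + 3 = 10
2^(10 - 1) = 2^9 = 512
Verification: sum of C(10,k) for even k = 1 + 45 + 210 + 210 + 45 + 1 = 512
Result = 512


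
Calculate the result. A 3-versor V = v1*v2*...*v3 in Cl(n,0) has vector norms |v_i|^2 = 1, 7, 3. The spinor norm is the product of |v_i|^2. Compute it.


Spinor norm N(V) = |v1|^2 * |v2|^2 * ... * |v3|^2
= 1 * 7 * 3
Running product: 1, 7, 21
N(V) = 21


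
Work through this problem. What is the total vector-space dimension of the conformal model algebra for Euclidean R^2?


The conformal model of R^2 uses Cl(3,1): the 2 Euclidean generators plus two extra orthogonal generators e+ (e+^2 = +1) and e- (e-^2 = -1), from which the null vectors e0, einf are built.
Number of generators m = 2 + 2 = 4.
dim Cl(p,q) = 2^m = 2^4 = 16


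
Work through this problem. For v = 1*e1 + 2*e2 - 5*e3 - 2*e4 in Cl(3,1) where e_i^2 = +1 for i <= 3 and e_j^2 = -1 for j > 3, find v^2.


v^2 = sum of c_i^2 * e_i^2
Positive signature terms (e_i^2 = +1): 1^2 + 2^2 + (-5)^2 = 30
Negative signature terms (e_j^2 = -1): (-2)^2 = 4
v^2 = 30 - 4 = 26


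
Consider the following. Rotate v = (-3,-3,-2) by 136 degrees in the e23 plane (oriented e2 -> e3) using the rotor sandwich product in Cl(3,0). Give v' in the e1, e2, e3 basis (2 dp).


Rotor R = cos(68deg) - sin(68deg)*e23
Rotation angle theta = 2 * 68 = 136 degrees in the e23 plane (e2 -> e3).
The component perpendicular to the plane (e1) is invariant: v'_1 = v1 = -3.00
cos(136deg) = -0.7193, sin(136deg) = 0.6947
v'_2 = v2*cos(theta) - v3*sin(theta) = -3*(-0.7193) - (-2)*0.6947 = 3.55
v'_3 = v2*sin(theta) + v3*cos(theta) = -3*0.6947 + (-2)*(-0.7193) = -0.65
v' = -3.00*e1 + 3.55*e2 - 0.65*e3


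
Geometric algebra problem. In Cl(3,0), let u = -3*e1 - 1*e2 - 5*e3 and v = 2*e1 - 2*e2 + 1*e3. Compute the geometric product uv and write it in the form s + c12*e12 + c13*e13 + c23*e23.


In Cl(3,0): e_i^2 = 1, e_ie_j = -e_je_i for i != j.
Scalar part = u . v = (-3)*2 + (-1)*(-2) + (-5)*1
= -6 + 2 + (-5) = -9
e12 coeff = (-3)*(-2) - (-1)*2 = 6 - (-2) = 8
e13 coeff = (-3)*1 - (-5)*2 = -3 - (-10) = 7
e23 coeff = (-1)*1 - (-5)*(-2) = -1 - 10 = -11
uv = -9 + 8*e12 + 7*e13 - 11*e23


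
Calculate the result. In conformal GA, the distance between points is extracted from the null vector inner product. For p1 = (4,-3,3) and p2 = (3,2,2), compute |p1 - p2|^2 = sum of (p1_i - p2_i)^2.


p1 - p2 = (1, -5, 1)
|p1 - p2|^2 = 1^2 + (-5)^2 + 1^2
= 1 + 25 + 1
= 27


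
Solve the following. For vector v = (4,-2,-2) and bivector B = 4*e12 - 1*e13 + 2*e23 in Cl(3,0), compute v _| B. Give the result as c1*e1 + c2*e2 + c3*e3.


Left contraction v _| B = <vB>_1 (grade-1 part of the geometric product vB).
Using e1_|e12 = e2, e2_|e12 = -e1, e1_|e13 = e3, e3_|e13 = -e1, e2_|e23 = e3, e3_|e23 = -e2:
e1 coeff: -v2*b12 - v3*b13 = -(-2)*(4) - (-2)*(-1) = 6
e2 coeff: v1*b12 - v3*b23 = (4)*(4) - (-2)*(2) = 20
e3 coeff: v1*b13 + v2*b23 = (4)*(-1) + (-2)*(2) = -8
v _| B = 6*e1 + 20*e2 - 8*e3


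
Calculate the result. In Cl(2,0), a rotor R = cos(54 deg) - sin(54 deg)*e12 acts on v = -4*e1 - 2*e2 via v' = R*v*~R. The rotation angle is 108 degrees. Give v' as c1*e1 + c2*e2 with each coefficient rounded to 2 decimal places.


Rotor R = cos(54deg) - sin(54deg)*e12
Rotation angle theta = 2 * 54 = 108 degrees
v' = R*v*~R rotates v by theta.
cos(108deg) = -0.3090, sin(108deg) = 0.9511
v'_1 = -4*cos(108deg) - (-2)*sin(108deg)
= -4*(-0.3090) - (-2)*0.9511
= 3.14
v'_2 = -4*sin(108deg) + (-2)*cos(108deg)
= -4*0.9511 + (-2)*(-0.3090)
= -3.19
v' = 3.14*e1 - 3.19*e2


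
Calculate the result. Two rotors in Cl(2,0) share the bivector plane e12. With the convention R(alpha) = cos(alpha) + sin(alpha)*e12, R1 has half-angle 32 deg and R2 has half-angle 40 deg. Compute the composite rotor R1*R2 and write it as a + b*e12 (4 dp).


Same-plane rotors commute and their half-angles add:
R1*R2 = cos(a1 + a2) + sin(a1 + a2)*e12.
a1 + a2 = 32 + 40 = 72 deg
cos(72 deg) = 0.3090
sin(72 deg) = 0.9511
R1*R2 = 0.3090 + 0.9511*e12


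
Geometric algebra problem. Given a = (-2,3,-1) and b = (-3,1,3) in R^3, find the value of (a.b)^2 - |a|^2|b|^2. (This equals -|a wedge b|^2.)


a . b = (-2)*(-3) + 3*1 + (-1)*3
= 6 + 3 + (-3) = 6
|a|^2 = (-2)^2 + 3^2 + (-1)^2 = 14
|b|^2 = (-3)^2 + 1^2 + 3^2 = 19
(a.b)^2 = 6^2 = 36
|a|^2 * |b|^2 = 14 * 19 = 266
Result = 36 - 266 = -230


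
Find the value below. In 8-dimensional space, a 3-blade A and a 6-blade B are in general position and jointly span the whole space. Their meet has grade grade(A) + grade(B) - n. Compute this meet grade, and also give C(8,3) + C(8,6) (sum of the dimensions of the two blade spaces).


Meet grade = grade(A) + grade(B) - n
= 3 + 6 - 8 = 1
C(8,3) = 56
C(8,6) = 28
dim_A + dim_B = 56 + 28 = 84


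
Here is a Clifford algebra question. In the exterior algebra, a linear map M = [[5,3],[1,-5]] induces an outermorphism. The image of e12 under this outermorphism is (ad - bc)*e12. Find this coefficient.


The outermorphism of a linear map f sends e1^e2 to f(e1)^f(e2).
f(e1) = 5*e1 + 1*e2
f(e2) = 3*e1 - 5*e2
f(e1) ^ f(e2) = (5*e1 + 1*e2) ^ (3*e1 - 5*e2)
= 5*(-5)*e12 + 1*3*e21
= (-25 - 3)*e12
= -28*e12
Coefficient = -28


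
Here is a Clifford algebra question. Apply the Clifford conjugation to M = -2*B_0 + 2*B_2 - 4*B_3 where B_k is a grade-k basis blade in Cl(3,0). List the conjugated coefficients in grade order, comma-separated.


Clifford conjugate sign for grade k: (-1)^(k(k+1)/2)
Grade 0: (-1)^(0*1/2) = (-1)^0 = 1, coeff -2 -> -2
Grade 2: (-1)^(2*3/2) = (-1)^3 = -1, coeff 2 -> -2
Grade 3: (-1)^(3*4/2) = (-1)^6 = 1, coeff -4 -> -4
Conjugated coefficients: -2, -2, -4


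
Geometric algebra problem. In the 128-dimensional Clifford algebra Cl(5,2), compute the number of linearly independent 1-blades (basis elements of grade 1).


Number of grade-k basis blades in Cl(p,q) with n = p + q is C(n, k).
n = 5 + 2 = 7
C(7, 1) = 7! / (1! * 6!)
= 5040 / (1 * 720)
= 7


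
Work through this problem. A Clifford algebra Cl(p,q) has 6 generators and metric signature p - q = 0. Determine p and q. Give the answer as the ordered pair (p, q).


We need p + q = 6 and p - q = 0.
Adding: 2p = 6 + 0 = 6, so p = 3.
Then q = 6 - 3 = 3.
(p, q) = (3, 3)


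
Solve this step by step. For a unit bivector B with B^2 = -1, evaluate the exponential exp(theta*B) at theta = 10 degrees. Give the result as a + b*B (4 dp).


For a unit bivector B with B^2 = -1, the exponential series gives
e^(theta*B) = cos(theta) + sin(theta)*B (the GA analogue of Euler's formula).
theta = 10 degrees = 0.174533 rad
cos(10 deg) = 0.9848
sin(10 deg) = 0.1736
exp(theta*B) = 0.9848 + 0.1736*B


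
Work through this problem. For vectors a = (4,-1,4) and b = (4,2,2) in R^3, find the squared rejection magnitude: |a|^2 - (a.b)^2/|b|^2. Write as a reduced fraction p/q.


|a|^2 = 4^2 + (-1)^2 + 4^2 = 33
|b|^2 = 4^2 + 2^2 + 2^2 = 24
a . b = 4*4 + (-1)*2 + 4*2 = 22
(a.b)^2 = 22^2 = 484
|rej|^2 = 33 - 484/24
= (792 - 484)/24
= 308/24
In lowest terms: 77/6


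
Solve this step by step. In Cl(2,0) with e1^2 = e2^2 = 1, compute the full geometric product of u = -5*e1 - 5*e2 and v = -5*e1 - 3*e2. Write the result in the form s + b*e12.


Expand: (-5*e1 - 5*e2)(-5*e1 - 3*e2)
= (-5)*(-5)*e1e1 + (-5)*(-3)*e1e2 + (-5)*(-5)*e2e1 + (-5)*(-3)*e2e2
Using e1^2 = e2^2 = 1, e2e1 = -e1e2:
Scalar part s = (-5)*(-5) + (-5)*(-3) = 25 + 15 = 40
Bivector part b = (-5)*(-3) - (-5)*(-5) = 15 - 25 = -10
uv = 40 - 10*e12


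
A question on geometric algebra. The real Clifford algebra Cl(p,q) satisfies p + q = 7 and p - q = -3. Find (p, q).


We need p + q = 7 and p - q = -3.
Adding: 2p = 7 + (-3) = 4, so p = 2.
Then q = 7 - 2 = 5.
(p, q) = (2, 5)


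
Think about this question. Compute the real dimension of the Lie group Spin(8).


Spin(n) double-covers SO(n); both have Lie algebra so(n) of dimension n(n-1)/2.
n = 8
n(n-1) = 8 * 7 = 56
dim Spin(8) = 56/2 = 28


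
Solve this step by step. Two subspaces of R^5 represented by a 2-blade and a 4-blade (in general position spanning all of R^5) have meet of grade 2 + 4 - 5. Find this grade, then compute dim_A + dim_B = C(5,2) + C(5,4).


Meet grade = grade(A) + grade(B) - n
= 2 + 4 - 5 = 1
C(5,2) = 10
C(5,4) = 5
dim_A + dim_B = 10 + 5 = 15


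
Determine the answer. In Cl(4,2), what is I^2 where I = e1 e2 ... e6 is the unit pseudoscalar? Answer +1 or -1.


The pseudoscalar I = e1...e_n (product of all n generators) of Cl(p,q) satisfies I^2 = (-1)^(q + n(n-1)/2).
p = 4, q = 2, n = p + q = 6
n(n-1)/2 = 6 * 5 / 2 = 15
Exponent = q + n(n-1)/2 = 2 + 15 = 17
I^2 = (-1)^17 = -1


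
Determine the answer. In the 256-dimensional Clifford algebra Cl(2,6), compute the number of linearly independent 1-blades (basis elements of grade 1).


Number of grade-k basis blades in Cl(p,q) with n = p + q is C(n, k).
n = 2 + 6 = 8
C(8, 1) = 8! / (1! * 7!)
= 40320 / (1 * 5040)
= 8


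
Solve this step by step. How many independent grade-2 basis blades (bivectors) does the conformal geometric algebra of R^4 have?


The conformal model of R^4 uses Cl(5,1) with m = 4 + 2 = 6 generators.
Number of grade-2 blades = C(m, 2) = C(6, 2)
= 6*5/2 = 15


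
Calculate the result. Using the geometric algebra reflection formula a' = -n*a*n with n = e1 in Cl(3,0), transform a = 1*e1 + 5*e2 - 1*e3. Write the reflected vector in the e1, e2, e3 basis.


Reflection formula: a' = -n*a*n, with n = e1 (unit vector, n^2 = 1).
For reflection through hyperplane perp to e1:
The component along e1 flips sign, others stay.
a = (1, 5, -1)
a' = (-1, 5, -1)
a' = -1*e1 + 5*e2 - 1*e3


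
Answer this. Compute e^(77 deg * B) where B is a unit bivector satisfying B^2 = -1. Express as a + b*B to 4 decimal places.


For a unit bivector B with B^2 = -1, the exponential series gives
e^(theta*B) = cos(theta) + sin(theta)*B (the GA analogue of Euler's formula).
theta = 77 degrees = 1.343904 rad
cos(77 deg) = 0.2250
sin(77 deg) = 0.9744
exp(theta*B) = 0.2250 + 0.9744*B


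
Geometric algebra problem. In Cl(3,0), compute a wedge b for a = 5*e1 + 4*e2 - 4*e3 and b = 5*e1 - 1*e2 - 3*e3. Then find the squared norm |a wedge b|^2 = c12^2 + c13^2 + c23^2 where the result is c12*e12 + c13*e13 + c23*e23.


a wedge b = (a1*b2 - a2*b1)*e12 + (a1*b3 - a3*b1)*e13 + (a2*b3 - a3*b2)*e23
e12 coeff: 5*(-1) - 4*5 = -5 - 20 = -25
e13 coeff: 5*(-3) - (-4)*5 = -15 - (-20) = 5
e23 coeff: 4*(-3) - (-4)*(-1) = -12 - 4 = -16
|a wedge b|^2 = (-25)^2 + 5^2 + (-16)^2
= 625 + 25 + 256
= 906


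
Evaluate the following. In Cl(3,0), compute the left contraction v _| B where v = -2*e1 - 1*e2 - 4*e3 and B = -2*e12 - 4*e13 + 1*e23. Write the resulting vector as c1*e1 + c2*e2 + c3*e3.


Left contraction v _| B = <vB>_1 (grade-1 part of the geometric product vB).
Using e1_|e12 = e2, e2_|e12 = -e1, e1_|e13 = e3, e3_|e13 = -e1, e2_|e23 = e3, e3_|e23 = -e2:
e1 coeff: -v2*b12 - v3*b13 = -(-1)*(-2) - (-4)*(-4) = -18
e2 coeff: v1*b12 - v3*b23 = (-2)*(-2) - (-4)*(1) = 8
e3 coeff: v1*b13 + v2*b23 = (-2)*(-4) + (-1)*(1) = 7
v _| B = -18*e1 + 8*e2 + 7*e3


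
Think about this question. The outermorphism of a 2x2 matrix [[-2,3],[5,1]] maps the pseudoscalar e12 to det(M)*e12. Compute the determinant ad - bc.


The outermorphism of a linear map f sends e1^e2 to f(e1)^f(e2).
f(e1) = -2*e1 + 5*e2
f(e2) = 3*e1 + 1*e2
f(e1) ^ f(e2) = (-2*e1 + 5*e2) ^ (3*e1 + 1*e2)
= (-2)*1*e12 + 5*3*e21
= (-2 - 15)*e12
= -17*e12
Coefficient = -17


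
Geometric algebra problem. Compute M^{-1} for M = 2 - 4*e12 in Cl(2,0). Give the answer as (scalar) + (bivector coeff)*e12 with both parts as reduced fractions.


M = 2 - 4*e12, where e12^2 = -1.
Since M commutes with its reverse ~M = a - b*e12, M * ~M = a^2 - b^2*e12^2 = a^2 + b^2.
So M^{-1} = ~M / (a^2 + b^2) = (a - b*e12)/(a^2 + b^2).
a^2 + b^2 = 4 + 16 = 20
Scalar part = 2/20 = 1/10
Bivector coeff = 4/20 = 1/5
M^{-1} = 1/10 + 1/5*e12


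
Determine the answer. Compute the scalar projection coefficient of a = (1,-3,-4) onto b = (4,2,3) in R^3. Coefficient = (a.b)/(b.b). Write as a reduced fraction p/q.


Projection coefficient = (a . b) / (b . b)
a . b = 1*4 + (-3)*2 + (-4)*3
= 4 + (-6) + (-12) = -14
b . b = 4^2 + 2^2 + 3^2
= 16 + 4 + 9 = 29
Coefficient = -14/29
In lowest terms: -14/29


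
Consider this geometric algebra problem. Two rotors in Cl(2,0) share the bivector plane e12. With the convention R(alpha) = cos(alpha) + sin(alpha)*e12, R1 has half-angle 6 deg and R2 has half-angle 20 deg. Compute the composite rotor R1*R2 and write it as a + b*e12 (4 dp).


Same-plane rotors commute and their half-angles add:
R1*R2 = cos(a1 + a2) + sin(a1 + a2)*e12.
a1 + a2 = 6 + 20 = 26 deg
cos(26 deg) = 0.8988
sin(26 deg) = 0.4384
R1*R2 = 0.8988 + 0.4384*e12


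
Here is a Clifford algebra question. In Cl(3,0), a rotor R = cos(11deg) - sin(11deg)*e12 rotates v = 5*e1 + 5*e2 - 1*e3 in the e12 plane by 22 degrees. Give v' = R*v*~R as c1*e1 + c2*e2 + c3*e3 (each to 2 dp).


Rotor R = cos(11deg) - sin(11deg)*e12
Rotation angle theta = 2 * 11 = 22 degrees in the e12 plane (e1 -> e2).
The component perpendicular to the plane (e3) is invariant: v'_3 = v3 = -1.00
cos(22deg) = 0.9272, sin(22deg) = 0.3746
v'_1 = v1*cos(theta) - v2*sin(theta) = 5*0.9272 - 5*0.3746 = 2.76
v'_2 = v1*sin(theta) + v2*cos(theta) = 5*0.3746 + 5*0.9272 = 6.51
v' = 2.76*e1 + 6.51*e2 - 1.00*e3


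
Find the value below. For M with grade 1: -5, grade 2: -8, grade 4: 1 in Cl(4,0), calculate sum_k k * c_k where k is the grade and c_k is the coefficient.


Grade-weighted sum = sum of grade_k * coefficient_k
1*(-5) = -5
2*(-8) = -16
4*1 = 4
Total = -5 + (-16) + 4 = -17


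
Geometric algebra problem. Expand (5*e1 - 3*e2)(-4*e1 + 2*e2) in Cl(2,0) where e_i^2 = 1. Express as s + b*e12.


Expand: (5*e1 - 3*e2)(-4*e1 + 2*e2)
= 5*(-4)*e1e1 + 5*2*e1e2 + (-3)*(-4)*e2e1 + (-3)*2*e2e2
Using e1^2 = e2^2 = 1, e2e1 = -e1e2:
Scalar part s = 5*(-4) + (-3)*2 = -20 + (-6) = -26
Bivector part b = 5*2 - (-3)*(-4) = 10 - 12 = -2
uv = -26 - 2*e12
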